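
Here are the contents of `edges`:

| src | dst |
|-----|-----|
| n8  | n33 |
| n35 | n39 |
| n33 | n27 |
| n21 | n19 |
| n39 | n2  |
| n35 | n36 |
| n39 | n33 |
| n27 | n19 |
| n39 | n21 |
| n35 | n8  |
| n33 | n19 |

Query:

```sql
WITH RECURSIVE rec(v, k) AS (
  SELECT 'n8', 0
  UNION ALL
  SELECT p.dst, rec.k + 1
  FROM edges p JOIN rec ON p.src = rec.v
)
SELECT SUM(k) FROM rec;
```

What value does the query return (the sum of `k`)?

Base: (n8, k=0).
Iteration 1: edges from {n8} -> (n33, k=1).
Iteration 2: edges from {n33} -> (n19, k=2), (n27, k=2).
Iteration 3: edges from {n19,n27} -> (n19, k=3).
Iteration 4: no outgoing edges from {n19}; recursion stops.
SUM(k) = 0 + 1 + 2 + 2 + 3 = 8.

8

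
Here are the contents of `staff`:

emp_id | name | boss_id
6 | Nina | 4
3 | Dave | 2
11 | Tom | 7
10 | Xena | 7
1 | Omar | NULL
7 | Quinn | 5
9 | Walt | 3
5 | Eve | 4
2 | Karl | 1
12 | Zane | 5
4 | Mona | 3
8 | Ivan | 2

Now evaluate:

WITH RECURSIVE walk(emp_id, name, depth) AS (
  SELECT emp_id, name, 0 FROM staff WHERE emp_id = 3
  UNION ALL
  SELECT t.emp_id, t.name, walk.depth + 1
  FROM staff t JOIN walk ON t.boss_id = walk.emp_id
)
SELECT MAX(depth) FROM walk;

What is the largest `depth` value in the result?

Base: emp_id=3 (Dave) at depth 0.
Iteration 1: rows with boss_id in {3} -> Mona (id 4, depth 1), Walt (id 9, depth 1).
Iteration 2: rows with boss_id in {4,9} -> Eve (id 5, depth 2), Nina (id 6, depth 2).
Iteration 3: rows with boss_id in {5,6} -> Quinn (id 7, depth 3), Zane (id 12, depth 3).
Iteration 4: rows with boss_id in {7,12} -> Xena (id 10, depth 4), Tom (id 11, depth 4).
Iteration 5: no rows with boss_id in {10,11}; recursion stops.
depth values: 0, 1, 1, 2, 2, 3, 3, 4, 4; the maximum is 4.

4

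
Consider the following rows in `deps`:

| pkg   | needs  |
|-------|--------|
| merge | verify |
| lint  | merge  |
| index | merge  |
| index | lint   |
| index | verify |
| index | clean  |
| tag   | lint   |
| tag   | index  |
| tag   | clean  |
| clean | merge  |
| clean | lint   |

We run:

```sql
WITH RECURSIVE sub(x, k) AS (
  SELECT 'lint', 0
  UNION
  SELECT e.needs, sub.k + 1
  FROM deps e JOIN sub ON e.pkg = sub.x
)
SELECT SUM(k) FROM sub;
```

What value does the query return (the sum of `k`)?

Base: (lint, k=0).
Iteration 1: edges from {lint} -> (merge, k=1).
Iteration 2: edges from {merge} -> (verify, k=2).
Iteration 3: no outgoing edges from {verify}; recursion stops.
SUM(k) = 0 + 1 + 2 = 3.

3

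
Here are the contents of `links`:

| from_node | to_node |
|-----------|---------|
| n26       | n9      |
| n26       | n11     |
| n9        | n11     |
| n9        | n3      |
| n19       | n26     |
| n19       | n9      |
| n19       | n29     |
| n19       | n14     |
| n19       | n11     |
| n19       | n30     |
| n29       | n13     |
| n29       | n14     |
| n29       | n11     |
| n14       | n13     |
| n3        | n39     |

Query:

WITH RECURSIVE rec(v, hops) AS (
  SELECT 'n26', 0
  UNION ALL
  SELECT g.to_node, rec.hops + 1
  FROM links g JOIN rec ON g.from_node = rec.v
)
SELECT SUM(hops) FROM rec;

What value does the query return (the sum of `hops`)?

9

Base: (n26, hops=0).
Iteration 1: edges from {n26} -> (n11, hops=1), (n9, hops=1).
Iteration 2: edges from {n11,n9} -> (n11, hops=2), (n3, hops=2).
Iteration 3: edges from {n11,n3} -> (n39, hops=3).
Iteration 4: no outgoing edges from {n39}; recursion stops.
SUM(hops) = 0 + 1 + 1 + 2 + 2 + 3 = 9.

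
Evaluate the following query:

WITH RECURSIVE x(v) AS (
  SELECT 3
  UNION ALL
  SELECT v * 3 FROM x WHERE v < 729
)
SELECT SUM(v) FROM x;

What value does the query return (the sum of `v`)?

Base: v=3.
Iteration 1: 3 < 729 holds -> v = 3 * 3 = 9.
Iteration 2: 9 < 729 holds -> v = 9 * 3 = 27.
Iteration 3: 27 < 729 holds -> v = 27 * 3 = 81.
Iteration 4: 81 < 729 holds -> v = 81 * 3 = 243.
Iteration 5: 243 < 729 holds -> v = 243 * 3 = 729.
Iteration 6: 729 < 729 fails; recursion stops.
SUM(v) = 3 + 9 + 27 + 81 + 243 + 729 = 1092.

1092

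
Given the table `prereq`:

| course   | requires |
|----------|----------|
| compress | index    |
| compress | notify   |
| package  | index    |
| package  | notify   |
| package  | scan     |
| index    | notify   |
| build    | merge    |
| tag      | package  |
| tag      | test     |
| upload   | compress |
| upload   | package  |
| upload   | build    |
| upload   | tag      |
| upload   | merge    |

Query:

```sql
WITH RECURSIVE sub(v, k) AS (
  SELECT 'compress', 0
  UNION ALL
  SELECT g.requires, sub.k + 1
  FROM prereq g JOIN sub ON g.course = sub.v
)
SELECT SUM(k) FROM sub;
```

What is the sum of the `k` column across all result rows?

4

Base: (compress, k=0).
Iteration 1: edges from {compress} -> (index, k=1), (notify, k=1).
Iteration 2: edges from {index,notify} -> (notify, k=2).
Iteration 3: no outgoing edges from {notify}; recursion stops.
SUM(k) = 0 + 1 + 1 + 2 = 4.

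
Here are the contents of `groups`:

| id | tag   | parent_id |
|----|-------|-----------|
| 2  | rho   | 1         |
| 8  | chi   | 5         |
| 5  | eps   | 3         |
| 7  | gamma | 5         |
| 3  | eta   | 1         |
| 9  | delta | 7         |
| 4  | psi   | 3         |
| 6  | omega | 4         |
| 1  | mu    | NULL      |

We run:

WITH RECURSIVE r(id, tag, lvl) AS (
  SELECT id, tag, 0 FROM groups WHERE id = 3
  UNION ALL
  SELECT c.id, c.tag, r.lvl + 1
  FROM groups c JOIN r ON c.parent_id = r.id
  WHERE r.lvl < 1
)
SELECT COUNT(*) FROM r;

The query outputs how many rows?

3

Base: id=3 (eta) at lvl 0.
Iteration 1: rows with parent_id in {3} -> psi (id 4, lvl 1), eps (id 5, lvl 1).
Iteration 2: lvl < 1 fails for all current rows; recursion stops.
Total rows emitted: 3.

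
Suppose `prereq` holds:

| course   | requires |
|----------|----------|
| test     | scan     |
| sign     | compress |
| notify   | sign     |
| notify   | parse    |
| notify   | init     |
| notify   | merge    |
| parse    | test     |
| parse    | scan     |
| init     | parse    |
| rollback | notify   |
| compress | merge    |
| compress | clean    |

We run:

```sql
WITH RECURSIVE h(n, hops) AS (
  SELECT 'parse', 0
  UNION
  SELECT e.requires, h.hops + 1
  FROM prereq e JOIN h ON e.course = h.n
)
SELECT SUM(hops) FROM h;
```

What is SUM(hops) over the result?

Base: (parse, hops=0).
Iteration 1: edges from {parse} -> (scan, hops=1), (test, hops=1).
Iteration 2: edges from {scan,test} -> (scan, hops=2).
Iteration 3: no outgoing edges from {scan}; recursion stops.
SUM(hops) = 0 + 1 + 1 + 2 = 4.

4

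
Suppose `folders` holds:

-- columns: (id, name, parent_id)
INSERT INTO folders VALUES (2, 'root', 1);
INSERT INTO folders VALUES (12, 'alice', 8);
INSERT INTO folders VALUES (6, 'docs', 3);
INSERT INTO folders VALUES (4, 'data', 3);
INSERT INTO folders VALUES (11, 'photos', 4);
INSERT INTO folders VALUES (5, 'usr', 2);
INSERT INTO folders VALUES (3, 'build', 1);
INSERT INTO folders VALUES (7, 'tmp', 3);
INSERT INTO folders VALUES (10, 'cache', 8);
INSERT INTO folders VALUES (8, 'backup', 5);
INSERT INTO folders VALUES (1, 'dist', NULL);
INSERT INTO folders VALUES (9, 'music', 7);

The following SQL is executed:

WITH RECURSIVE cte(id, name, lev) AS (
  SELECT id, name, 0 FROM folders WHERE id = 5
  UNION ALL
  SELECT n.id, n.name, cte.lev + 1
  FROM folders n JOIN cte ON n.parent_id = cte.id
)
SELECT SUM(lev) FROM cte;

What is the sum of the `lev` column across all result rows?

Base: id=5 (usr) at lev 0.
Iteration 1: rows with parent_id in {5} -> backup (id 8, lev 1).
Iteration 2: rows with parent_id in {8} -> cache (id 10, lev 2), alice (id 12, lev 2).
Iteration 3: no rows with parent_id in {10,12}; recursion stops.
SUM(lev) = 0 + 1 + 2 + 2 = 5.

5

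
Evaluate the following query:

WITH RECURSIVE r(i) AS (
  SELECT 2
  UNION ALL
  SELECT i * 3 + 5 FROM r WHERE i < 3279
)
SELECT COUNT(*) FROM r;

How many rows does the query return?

Base: i=2.
Iteration 1: 2 < 3279 holds -> i = 2 * 3 + 5 = 11.
Iteration 2: 11 < 3279 holds -> i = 11 * 3 + 5 = 38.
Iteration 3: 38 < 3279 holds -> i = 38 * 3 + 5 = 119.
Iteration 4: 119 < 3279 holds -> i = 119 * 3 + 5 = 362.
Iteration 5: 362 < 3279 holds -> i = 362 * 3 + 5 = 1091.
Iteration 6: 1091 < 3279 holds -> i = 1091 * 3 + 5 = 3278.
Iteration 7: 3278 < 3279 holds -> i = 3278 * 3 + 5 = 9839.
Iteration 8: 9839 < 3279 fails; recursion stops.
Total rows emitted: 8.

8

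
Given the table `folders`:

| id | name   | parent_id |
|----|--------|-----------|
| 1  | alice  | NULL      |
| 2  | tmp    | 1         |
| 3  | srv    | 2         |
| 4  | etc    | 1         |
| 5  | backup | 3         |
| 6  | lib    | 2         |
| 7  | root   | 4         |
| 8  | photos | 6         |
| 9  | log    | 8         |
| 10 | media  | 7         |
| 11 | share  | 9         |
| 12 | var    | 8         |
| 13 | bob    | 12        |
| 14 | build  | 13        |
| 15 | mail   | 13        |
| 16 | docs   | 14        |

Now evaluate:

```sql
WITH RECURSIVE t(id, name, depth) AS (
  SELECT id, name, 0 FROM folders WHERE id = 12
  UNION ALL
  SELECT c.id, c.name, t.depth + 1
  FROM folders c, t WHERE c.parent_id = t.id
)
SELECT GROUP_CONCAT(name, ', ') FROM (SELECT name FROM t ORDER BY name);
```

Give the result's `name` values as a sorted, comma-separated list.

Base: id=12 (var) at depth 0.
Iteration 1: rows with parent_id in {12} -> bob (id 13, depth 1).
Iteration 2: rows with parent_id in {13} -> build (id 14, depth 2), mail (id 15, depth 2).
Iteration 3: rows with parent_id in {14,15} -> docs (id 16, depth 3).
Iteration 4: no rows with parent_id in {16}; recursion stops.

bob, build, docs, mail, var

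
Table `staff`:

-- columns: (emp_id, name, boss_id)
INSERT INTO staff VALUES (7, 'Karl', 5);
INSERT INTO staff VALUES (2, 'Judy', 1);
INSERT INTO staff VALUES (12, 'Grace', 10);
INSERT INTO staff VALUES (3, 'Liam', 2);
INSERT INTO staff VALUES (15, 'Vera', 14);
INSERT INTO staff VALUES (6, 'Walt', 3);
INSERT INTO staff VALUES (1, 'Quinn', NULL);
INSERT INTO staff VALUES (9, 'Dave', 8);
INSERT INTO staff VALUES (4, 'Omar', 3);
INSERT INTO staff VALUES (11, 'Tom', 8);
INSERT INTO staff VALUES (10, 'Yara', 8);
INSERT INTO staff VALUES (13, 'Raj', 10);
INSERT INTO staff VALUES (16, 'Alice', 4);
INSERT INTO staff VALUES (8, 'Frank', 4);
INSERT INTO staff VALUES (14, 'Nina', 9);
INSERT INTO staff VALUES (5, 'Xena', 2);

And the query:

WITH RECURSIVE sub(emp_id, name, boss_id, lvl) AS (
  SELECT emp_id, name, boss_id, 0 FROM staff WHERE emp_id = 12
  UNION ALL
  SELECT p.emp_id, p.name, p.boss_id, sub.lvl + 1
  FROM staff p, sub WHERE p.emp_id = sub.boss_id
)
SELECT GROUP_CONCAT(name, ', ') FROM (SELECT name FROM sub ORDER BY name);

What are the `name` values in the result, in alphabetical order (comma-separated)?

Base: emp_id=12 (Grace), boss_id=10, lvl 0.
Iteration 1: join on emp_id=10 -> Yara (id 10, boss_id=8, lvl 1).
Iteration 2: join on emp_id=8 -> Frank (id 8, boss_id=4, lvl 2).
Iteration 3: join on emp_id=4 -> Omar (id 4, boss_id=3, lvl 3).
Iteration 4: join on emp_id=3 -> Liam (id 3, boss_id=2, lvl 4).
Iteration 5: join on emp_id=2 -> Judy (id 2, boss_id=1, lvl 5).
Iteration 6: join on emp_id=1 -> Quinn (id 1, boss_id=NULL, lvl 6).
Iteration 7: boss_id is NULL; no match; recursion stops.

Frank, Grace, Judy, Liam, Omar, Quinn, Yara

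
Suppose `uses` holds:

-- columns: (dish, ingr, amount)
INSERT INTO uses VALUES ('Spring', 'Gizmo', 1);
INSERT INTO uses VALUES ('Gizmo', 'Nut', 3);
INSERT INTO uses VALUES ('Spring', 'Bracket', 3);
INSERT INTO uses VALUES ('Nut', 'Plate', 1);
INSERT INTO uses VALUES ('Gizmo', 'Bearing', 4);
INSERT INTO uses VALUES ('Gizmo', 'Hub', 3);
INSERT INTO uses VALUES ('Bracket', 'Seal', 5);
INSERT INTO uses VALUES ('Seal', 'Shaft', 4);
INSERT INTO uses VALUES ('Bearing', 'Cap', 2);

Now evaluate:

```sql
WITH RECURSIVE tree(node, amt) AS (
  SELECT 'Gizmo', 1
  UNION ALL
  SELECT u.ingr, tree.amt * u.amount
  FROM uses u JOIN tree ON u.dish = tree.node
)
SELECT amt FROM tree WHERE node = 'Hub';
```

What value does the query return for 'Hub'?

3

Base: (Gizmo, amt=1).
Iteration 1: components of {Gizmo} -> Bearing = 1*4 = 4, Hub = 1*3 = 3, Nut = 1*3 = 3.
Iteration 2: components of {Bearing,Hub,Nut} -> Cap = 4*2 = 8, Plate = 3*1 = 3.
Iteration 3: no further components; recursion stops.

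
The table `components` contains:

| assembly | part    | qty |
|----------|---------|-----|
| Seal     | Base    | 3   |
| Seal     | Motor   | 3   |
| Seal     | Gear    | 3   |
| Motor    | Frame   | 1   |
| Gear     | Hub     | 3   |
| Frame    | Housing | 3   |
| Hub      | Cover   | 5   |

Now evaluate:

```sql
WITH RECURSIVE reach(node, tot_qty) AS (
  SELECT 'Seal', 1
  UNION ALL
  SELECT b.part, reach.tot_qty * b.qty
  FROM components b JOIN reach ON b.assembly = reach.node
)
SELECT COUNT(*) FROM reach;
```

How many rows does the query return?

8

Base: (Seal, tot_qty=1).
Iteration 1: components of {Seal} -> Base = 1*3 = 3, Gear = 1*3 = 3, Motor = 1*3 = 3.
Iteration 2: components of {Base,Gear,Motor} -> Frame = 3*1 = 3, Hub = 3*3 = 9.
Iteration 3: components of {Frame,Hub} -> Cover = 9*5 = 45, Housing = 3*3 = 9.
Iteration 4: no further components; recursion stops.
Total rows emitted: 8.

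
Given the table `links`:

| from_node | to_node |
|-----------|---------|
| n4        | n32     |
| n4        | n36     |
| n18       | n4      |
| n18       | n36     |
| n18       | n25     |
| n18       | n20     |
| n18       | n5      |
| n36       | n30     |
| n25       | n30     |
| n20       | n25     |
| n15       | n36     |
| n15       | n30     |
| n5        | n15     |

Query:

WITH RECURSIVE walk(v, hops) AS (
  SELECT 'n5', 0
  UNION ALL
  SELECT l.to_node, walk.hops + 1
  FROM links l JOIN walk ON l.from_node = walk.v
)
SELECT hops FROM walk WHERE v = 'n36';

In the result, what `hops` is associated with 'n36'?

Base: (n5, hops=0).
Iteration 1: edges from {n5} -> (n15, hops=1).
Iteration 2: edges from {n15} -> (n30, hops=2), (n36, hops=2).
Iteration 3: edges from {n30,n36} -> (n30, hops=3).
Iteration 4: no outgoing edges from {n30}; recursion stops.

2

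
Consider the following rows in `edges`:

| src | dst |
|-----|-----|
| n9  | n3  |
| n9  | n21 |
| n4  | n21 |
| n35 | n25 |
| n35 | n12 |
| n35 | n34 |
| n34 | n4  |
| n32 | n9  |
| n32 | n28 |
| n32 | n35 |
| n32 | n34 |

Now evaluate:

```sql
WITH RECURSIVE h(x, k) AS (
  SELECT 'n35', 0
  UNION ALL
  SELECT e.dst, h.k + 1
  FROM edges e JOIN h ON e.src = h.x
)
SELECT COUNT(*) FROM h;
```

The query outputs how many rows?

6

Base: (n35, k=0).
Iteration 1: edges from {n35} -> (n12, k=1), (n25, k=1), (n34, k=1).
Iteration 2: edges from {n12,n25,n34} -> (n4, k=2).
Iteration 3: edges from {n4} -> (n21, k=3).
Iteration 4: no outgoing edges from {n21}; recursion stops.
Total rows emitted: 6.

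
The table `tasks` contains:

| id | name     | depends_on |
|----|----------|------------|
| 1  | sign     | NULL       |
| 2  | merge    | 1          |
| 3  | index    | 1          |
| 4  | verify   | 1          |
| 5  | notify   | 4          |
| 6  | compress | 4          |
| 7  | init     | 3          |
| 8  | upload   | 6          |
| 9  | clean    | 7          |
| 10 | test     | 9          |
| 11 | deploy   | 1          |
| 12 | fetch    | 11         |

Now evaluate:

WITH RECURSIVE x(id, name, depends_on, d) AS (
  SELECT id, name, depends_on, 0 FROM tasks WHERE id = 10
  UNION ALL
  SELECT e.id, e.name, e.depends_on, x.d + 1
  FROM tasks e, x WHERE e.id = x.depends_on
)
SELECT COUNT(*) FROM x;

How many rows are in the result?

5

Base: id=10 (test), depends_on=9, d 0.
Iteration 1: join on id=9 -> clean (id 9, depends_on=7, d 1).
Iteration 2: join on id=7 -> init (id 7, depends_on=3, d 2).
Iteration 3: join on id=3 -> index (id 3, depends_on=1, d 3).
Iteration 4: join on id=1 -> sign (id 1, depends_on=NULL, d 4).
Iteration 5: depends_on is NULL; no match; recursion stops.
Total rows emitted: 5.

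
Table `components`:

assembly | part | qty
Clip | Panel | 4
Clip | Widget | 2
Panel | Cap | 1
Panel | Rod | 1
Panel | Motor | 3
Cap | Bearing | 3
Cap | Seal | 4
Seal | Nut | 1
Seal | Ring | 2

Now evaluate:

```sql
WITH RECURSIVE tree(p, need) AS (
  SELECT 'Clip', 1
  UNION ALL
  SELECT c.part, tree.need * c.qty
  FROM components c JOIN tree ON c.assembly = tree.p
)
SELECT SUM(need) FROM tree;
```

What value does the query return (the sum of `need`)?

103

Base: (Clip, need=1).
Iteration 1: components of {Clip} -> Panel = 1*4 = 4, Widget = 1*2 = 2.
Iteration 2: components of {Panel,Widget} -> Cap = 4*1 = 4, Motor = 4*3 = 12, Rod = 4*1 = 4.
Iteration 3: components of {Cap,Motor,Rod} -> Bearing = 4*3 = 12, Seal = 4*4 = 16.
Iteration 4: components of {Bearing,Seal} -> Nut = 16*1 = 16, Ring = 16*2 = 32.
Iteration 5: no further components; recursion stops.
SUM(need) = 1 + 4 + 2 + 4 + 4 + 12 + 12 + 16 + 16 + 32 = 103.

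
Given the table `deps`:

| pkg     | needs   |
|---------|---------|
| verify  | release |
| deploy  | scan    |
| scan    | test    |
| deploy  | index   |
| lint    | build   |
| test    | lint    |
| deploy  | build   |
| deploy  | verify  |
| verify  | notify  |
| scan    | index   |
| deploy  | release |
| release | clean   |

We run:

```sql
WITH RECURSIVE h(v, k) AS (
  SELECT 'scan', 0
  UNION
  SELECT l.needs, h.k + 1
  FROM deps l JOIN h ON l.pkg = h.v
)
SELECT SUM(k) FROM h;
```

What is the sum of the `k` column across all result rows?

7

Base: (scan, k=0).
Iteration 1: edges from {scan} -> (index, k=1), (test, k=1).
Iteration 2: edges from {index,test} -> (lint, k=2).
Iteration 3: edges from {lint} -> (build, k=3).
Iteration 4: no outgoing edges from {build}; recursion stops.
SUM(k) = 0 + 1 + 1 + 2 + 3 = 7.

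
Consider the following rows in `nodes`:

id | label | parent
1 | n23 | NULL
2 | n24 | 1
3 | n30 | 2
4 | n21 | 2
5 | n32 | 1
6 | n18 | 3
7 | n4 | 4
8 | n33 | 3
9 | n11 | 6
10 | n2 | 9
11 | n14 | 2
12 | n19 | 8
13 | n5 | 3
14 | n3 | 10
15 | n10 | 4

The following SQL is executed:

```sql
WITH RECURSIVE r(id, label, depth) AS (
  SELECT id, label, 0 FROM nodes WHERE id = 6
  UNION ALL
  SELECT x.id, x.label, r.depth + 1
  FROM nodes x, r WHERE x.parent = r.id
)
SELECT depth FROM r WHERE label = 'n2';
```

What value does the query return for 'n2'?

Base: id=6 (n18) at depth 0.
Iteration 1: rows with parent in {6} -> n11 (id 9, depth 1).
Iteration 2: rows with parent in {9} -> n2 (id 10, depth 2).
Iteration 3: rows with parent in {10} -> n3 (id 14, depth 3).
Iteration 4: no rows with parent in {14}; recursion stops.

2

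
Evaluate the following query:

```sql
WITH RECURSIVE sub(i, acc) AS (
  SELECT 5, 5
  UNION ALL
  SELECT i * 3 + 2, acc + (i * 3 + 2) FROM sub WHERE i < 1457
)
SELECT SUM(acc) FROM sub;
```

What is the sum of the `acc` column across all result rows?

Base: i=5, acc=5.
Iteration 1: 5 < 1457 holds -> i = 5 * 3 + 2 = 17, acc = 5 + 17 = 22.
Iteration 2: 17 < 1457 holds -> i = 17 * 3 + 2 = 53, acc = 22 + 53 = 75.
Iteration 3: 53 < 1457 holds -> i = 53 * 3 + 2 = 161, acc = 75 + 161 = 236.
Iteration 4: 161 < 1457 holds -> i = 161 * 3 + 2 = 485, acc = 236 + 485 = 721.
Iteration 5: 485 < 1457 holds -> i = 485 * 3 + 2 = 1457, acc = 721 + 1457 = 2178.
Iteration 6: 1457 < 1457 fails; recursion stops.
SUM(acc) = 5 + 22 + 75 + 236 + 721 + 2178 = 3237.

3237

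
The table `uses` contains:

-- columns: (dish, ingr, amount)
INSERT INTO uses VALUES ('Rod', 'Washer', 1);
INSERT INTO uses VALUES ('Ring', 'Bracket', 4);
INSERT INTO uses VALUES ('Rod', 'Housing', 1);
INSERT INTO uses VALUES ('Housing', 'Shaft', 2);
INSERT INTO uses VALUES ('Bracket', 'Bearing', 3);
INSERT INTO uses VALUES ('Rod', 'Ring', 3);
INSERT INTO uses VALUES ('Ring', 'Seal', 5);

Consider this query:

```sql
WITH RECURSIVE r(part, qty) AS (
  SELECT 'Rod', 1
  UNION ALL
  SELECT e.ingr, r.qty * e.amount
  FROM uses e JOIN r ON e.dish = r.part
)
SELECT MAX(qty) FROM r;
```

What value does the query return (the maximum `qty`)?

36

Base: (Rod, qty=1).
Iteration 1: components of {Rod} -> Housing = 1*1 = 1, Ring = 1*3 = 3, Washer = 1*1 = 1.
Iteration 2: components of {Housing,Ring,Washer} -> Bracket = 3*4 = 12, Seal = 3*5 = 15, Shaft = 1*2 = 2.
Iteration 3: components of {Bracket,Seal,Shaft} -> Bearing = 12*3 = 36.
Iteration 4: no further components; recursion stops.
qty values: 1, 1, 3, 1, 2, 15, 12, 36; the maximum is 36.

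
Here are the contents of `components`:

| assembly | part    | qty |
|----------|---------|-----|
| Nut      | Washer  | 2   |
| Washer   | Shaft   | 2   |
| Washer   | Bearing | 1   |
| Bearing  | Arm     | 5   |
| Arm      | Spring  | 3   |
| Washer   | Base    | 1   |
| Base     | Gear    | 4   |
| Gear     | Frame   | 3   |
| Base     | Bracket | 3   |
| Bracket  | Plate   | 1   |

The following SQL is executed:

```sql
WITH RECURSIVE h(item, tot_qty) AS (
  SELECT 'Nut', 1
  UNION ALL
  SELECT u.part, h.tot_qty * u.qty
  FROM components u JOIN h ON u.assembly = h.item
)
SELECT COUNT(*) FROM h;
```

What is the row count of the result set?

11

Base: (Nut, tot_qty=1).
Iteration 1: components of {Nut} -> Washer = 1*2 = 2.
Iteration 2: components of {Washer} -> Base = 2*1 = 2, Bearing = 2*1 = 2, Shaft = 2*2 = 4.
Iteration 3: components of {Base,Bearing,Shaft} -> Arm = 2*5 = 10, Bracket = 2*3 = 6, Gear = 2*4 = 8.
Iteration 4: components of {Arm,Bracket,Gear} -> Frame = 8*3 = 24, Plate = 6*1 = 6, Spring = 10*3 = 30.
Iteration 5: no further components; recursion stops.
Total rows emitted: 11.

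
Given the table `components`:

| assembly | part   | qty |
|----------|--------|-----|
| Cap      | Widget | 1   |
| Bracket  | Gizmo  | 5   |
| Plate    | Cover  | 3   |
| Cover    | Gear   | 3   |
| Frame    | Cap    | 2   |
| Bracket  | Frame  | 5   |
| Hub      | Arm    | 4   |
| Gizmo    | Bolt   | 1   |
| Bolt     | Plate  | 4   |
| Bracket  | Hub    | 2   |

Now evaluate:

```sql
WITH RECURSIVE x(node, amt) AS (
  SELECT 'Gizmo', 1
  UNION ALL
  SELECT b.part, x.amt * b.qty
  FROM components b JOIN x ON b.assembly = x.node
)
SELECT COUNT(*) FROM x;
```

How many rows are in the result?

Base: (Gizmo, amt=1).
Iteration 1: components of {Gizmo} -> Bolt = 1*1 = 1.
Iteration 2: components of {Bolt} -> Plate = 1*4 = 4.
Iteration 3: components of {Plate} -> Cover = 4*3 = 12.
Iteration 4: components of {Cover} -> Gear = 12*3 = 36.
Iteration 5: no further components; recursion stops.
Total rows emitted: 5.

5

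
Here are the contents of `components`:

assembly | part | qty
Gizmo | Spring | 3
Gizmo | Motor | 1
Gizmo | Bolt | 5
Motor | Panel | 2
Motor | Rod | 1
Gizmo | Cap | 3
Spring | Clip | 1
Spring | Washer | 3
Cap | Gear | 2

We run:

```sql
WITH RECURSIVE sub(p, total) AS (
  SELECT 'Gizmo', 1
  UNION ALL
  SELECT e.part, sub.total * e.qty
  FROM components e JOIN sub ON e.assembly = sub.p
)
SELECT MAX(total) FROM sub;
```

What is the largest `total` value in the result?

Base: (Gizmo, total=1).
Iteration 1: components of {Gizmo} -> Bolt = 1*5 = 5, Cap = 1*3 = 3, Motor = 1*1 = 1, Spring = 1*3 = 3.
Iteration 2: components of {Bolt,Cap,Motor,Spring} -> Clip = 3*1 = 3, Gear = 3*2 = 6, Panel = 1*2 = 2, Rod = 1*1 = 1, Washer = 3*3 = 9.
Iteration 3: no further components; recursion stops.
total values: 1, 3, 1, 5, 3, 3, 9, 2, 1, 6; the maximum is 9.

9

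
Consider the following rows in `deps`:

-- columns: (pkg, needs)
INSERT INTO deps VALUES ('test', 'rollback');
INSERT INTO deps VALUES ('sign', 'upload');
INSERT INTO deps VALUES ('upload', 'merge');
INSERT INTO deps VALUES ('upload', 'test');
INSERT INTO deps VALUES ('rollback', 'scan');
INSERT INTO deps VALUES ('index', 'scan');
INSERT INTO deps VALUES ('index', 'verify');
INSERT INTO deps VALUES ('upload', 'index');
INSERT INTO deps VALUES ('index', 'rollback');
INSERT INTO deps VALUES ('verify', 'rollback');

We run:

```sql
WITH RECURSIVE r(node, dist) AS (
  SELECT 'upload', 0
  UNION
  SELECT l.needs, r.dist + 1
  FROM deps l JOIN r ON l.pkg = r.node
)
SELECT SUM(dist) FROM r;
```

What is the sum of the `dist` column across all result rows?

19

Base: (upload, dist=0).
Iteration 1: edges from {upload} -> (index, dist=1), (merge, dist=1), (test, dist=1).
Iteration 2: edges from {index,merge,test} -> (rollback, dist=2), (scan, dist=2), (verify, dist=2). [UNION drops 1 duplicate row(s)]
Iteration 3: edges from {rollback,scan,verify} -> (rollback, dist=3), (scan, dist=3).
Iteration 4: edges from {rollback,scan} -> (scan, dist=4).
Iteration 5: no outgoing edges from {scan}; recursion stops.
SUM(dist) = 0 + 1 + 1 + 1 + 2 + 2 + 2 + 3 + 3 + 4 = 19.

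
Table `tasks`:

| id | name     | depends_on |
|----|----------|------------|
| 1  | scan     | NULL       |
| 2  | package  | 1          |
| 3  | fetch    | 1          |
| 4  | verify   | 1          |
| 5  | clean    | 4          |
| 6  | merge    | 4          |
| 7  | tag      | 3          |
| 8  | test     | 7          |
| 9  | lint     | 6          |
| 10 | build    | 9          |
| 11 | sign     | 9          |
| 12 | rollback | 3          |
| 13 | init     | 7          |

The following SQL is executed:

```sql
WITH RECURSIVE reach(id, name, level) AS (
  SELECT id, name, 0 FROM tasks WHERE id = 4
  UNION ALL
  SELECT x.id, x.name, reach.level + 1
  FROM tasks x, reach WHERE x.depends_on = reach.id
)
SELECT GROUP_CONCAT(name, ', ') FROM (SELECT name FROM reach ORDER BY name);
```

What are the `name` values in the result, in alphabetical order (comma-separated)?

Base: id=4 (verify) at level 0.
Iteration 1: rows with depends_on in {4} -> clean (id 5, level 1), merge (id 6, level 1).
Iteration 2: rows with depends_on in {5,6} -> lint (id 9, level 2).
Iteration 3: rows with depends_on in {9} -> build (id 10, level 3), sign (id 11, level 3).
Iteration 4: no rows with depends_on in {10,11}; recursion stops.

build, clean, lint, merge, sign, verify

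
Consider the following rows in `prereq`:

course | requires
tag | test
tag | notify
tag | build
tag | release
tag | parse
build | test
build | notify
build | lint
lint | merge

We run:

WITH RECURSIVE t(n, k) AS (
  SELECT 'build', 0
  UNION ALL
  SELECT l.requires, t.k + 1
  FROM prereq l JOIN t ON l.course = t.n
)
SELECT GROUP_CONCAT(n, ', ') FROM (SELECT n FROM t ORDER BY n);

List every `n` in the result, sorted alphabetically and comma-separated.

Base: (build, k=0).
Iteration 1: edges from {build} -> (lint, k=1), (notify, k=1), (test, k=1).
Iteration 2: edges from {lint,notify,test} -> (merge, k=2).
Iteration 3: no outgoing edges from {merge}; recursion stops.

build, lint, merge, notify, test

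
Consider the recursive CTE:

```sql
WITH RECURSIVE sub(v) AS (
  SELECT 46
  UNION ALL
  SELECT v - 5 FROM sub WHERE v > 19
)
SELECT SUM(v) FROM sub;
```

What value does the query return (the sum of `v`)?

217

Base: v=46.
Iteration 1: 46 > 19 holds -> v = 46 - 5 = 41.
Iteration 2: 41 > 19 holds -> v = 41 - 5 = 36.
Iteration 3: 36 > 19 holds -> v = 36 - 5 = 31.
Iteration 4: 31 > 19 holds -> v = 31 - 5 = 26.
Iteration 5: 26 > 19 holds -> v = 26 - 5 = 21.
Iteration 6: 21 > 19 holds -> v = 21 - 5 = 16.
Iteration 7: 16 > 19 fails; recursion stops.
SUM(v) = 46 + 41 + 36 + 31 + 26 + 21 + 16 = 217.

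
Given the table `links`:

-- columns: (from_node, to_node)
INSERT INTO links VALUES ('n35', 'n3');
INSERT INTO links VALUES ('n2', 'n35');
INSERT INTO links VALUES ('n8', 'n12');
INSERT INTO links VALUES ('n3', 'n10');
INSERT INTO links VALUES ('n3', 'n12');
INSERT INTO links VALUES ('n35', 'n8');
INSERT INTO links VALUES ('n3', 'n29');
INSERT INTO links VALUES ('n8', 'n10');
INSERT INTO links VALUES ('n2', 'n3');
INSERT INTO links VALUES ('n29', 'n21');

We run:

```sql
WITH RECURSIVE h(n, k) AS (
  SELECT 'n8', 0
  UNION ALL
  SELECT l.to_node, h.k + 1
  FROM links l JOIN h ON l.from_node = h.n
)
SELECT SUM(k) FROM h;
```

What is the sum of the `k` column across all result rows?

2

Base: (n8, k=0).
Iteration 1: edges from {n8} -> (n10, k=1), (n12, k=1).
Iteration 2: no outgoing edges from {n10,n12}; recursion stops.
SUM(k) = 0 + 1 + 1 = 2.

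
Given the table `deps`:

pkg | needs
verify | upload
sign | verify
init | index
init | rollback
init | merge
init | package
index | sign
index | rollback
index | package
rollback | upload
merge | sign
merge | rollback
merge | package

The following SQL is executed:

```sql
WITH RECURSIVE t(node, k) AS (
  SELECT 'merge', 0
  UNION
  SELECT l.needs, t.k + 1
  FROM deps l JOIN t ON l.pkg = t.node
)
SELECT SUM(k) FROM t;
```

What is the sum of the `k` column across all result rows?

10

Base: (merge, k=0).
Iteration 1: edges from {merge} -> (package, k=1), (rollback, k=1), (sign, k=1).
Iteration 2: edges from {package,rollback,sign} -> (upload, k=2), (verify, k=2).
Iteration 3: edges from {upload,verify} -> (upload, k=3).
Iteration 4: no outgoing edges from {upload}; recursion stops.
SUM(k) = 0 + 1 + 1 + 1 + 2 + 2 + 3 = 10.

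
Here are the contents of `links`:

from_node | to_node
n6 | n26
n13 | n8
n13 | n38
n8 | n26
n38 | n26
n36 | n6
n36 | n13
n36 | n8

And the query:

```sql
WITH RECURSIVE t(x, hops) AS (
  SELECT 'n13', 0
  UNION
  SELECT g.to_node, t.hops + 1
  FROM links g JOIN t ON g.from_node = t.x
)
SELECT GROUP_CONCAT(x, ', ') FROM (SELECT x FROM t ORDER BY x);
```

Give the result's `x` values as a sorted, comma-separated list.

Base: (n13, hops=0).
Iteration 1: edges from {n13} -> (n38, hops=1), (n8, hops=1).
Iteration 2: edges from {n38,n8} -> (n26, hops=2). [UNION drops 1 duplicate row(s)]
Iteration 3: no outgoing edges from {n26}; recursion stops.

n13, n26, n38, n8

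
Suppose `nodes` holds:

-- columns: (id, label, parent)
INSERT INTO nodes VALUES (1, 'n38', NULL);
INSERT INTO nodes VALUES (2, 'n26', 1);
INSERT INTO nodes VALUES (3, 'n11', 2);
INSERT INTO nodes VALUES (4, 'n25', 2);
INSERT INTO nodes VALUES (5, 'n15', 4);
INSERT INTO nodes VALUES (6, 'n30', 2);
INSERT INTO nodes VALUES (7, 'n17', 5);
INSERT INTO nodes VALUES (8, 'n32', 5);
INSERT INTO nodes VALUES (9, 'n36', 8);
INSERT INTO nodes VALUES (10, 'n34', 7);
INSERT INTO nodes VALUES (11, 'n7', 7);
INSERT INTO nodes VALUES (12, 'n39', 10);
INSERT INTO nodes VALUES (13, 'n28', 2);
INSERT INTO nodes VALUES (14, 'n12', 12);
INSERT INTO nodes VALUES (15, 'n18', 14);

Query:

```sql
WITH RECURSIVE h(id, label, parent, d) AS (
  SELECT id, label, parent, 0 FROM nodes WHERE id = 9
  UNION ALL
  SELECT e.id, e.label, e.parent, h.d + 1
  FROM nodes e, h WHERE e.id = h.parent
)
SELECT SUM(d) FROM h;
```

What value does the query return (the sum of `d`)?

Base: id=9 (n36), parent=8, d 0.
Iteration 1: join on id=8 -> n32 (id 8, parent=5, d 1).
Iteration 2: join on id=5 -> n15 (id 5, parent=4, d 2).
Iteration 3: join on id=4 -> n25 (id 4, parent=2, d 3).
Iteration 4: join on id=2 -> n26 (id 2, parent=1, d 4).
Iteration 5: join on id=1 -> n38 (id 1, parent=NULL, d 5).
Iteration 6: parent is NULL; no match; recursion stops.
SUM(d) = 0 + 1 + 2 + 3 + 4 + 5 = 15.

15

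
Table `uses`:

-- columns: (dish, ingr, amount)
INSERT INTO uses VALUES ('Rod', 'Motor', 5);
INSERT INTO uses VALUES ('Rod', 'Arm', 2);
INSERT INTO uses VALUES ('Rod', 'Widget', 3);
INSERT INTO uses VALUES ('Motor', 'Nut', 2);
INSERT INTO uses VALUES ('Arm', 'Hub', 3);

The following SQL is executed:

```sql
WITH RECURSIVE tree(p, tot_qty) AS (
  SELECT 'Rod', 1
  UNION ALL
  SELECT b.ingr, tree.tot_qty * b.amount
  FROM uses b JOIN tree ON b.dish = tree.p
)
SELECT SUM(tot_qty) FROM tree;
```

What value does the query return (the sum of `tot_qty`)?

27

Base: (Rod, tot_qty=1).
Iteration 1: components of {Rod} -> Arm = 1*2 = 2, Motor = 1*5 = 5, Widget = 1*3 = 3.
Iteration 2: components of {Arm,Motor,Widget} -> Hub = 2*3 = 6, Nut = 5*2 = 10.
Iteration 3: no further components; recursion stops.
SUM(tot_qty) = 1 + 5 + 2 + 3 + 10 + 6 = 27.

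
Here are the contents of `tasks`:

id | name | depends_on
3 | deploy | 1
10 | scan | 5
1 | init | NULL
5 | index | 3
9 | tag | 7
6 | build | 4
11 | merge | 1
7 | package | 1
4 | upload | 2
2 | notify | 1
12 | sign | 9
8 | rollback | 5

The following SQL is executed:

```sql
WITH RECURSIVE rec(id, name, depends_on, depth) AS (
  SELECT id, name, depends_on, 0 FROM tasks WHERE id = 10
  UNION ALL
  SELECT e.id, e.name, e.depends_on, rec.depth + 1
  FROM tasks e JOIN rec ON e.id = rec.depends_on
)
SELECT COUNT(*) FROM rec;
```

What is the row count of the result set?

4

Base: id=10 (scan), depends_on=5, depth 0.
Iteration 1: join on id=5 -> index (id 5, depends_on=3, depth 1).
Iteration 2: join on id=3 -> deploy (id 3, depends_on=1, depth 2).
Iteration 3: join on id=1 -> init (id 1, depends_on=NULL, depth 3).
Iteration 4: depends_on is NULL; no match; recursion stops.
Total rows emitted: 4.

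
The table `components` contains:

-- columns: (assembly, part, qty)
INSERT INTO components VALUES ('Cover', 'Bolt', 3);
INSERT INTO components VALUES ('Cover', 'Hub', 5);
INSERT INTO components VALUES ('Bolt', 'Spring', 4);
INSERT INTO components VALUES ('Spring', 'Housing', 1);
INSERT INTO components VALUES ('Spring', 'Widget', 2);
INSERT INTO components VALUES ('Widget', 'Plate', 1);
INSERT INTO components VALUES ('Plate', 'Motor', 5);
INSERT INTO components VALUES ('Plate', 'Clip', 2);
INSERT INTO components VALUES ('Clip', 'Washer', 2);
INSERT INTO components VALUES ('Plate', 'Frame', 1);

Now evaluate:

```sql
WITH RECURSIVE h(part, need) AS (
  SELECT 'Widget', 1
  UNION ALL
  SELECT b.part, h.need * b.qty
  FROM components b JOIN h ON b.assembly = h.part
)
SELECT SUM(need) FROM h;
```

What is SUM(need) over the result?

14

Base: (Widget, need=1).
Iteration 1: components of {Widget} -> Plate = 1*1 = 1.
Iteration 2: components of {Plate} -> Clip = 1*2 = 2, Frame = 1*1 = 1, Motor = 1*5 = 5.
Iteration 3: components of {Clip,Frame,Motor} -> Washer = 2*2 = 4.
Iteration 4: no further components; recursion stops.
SUM(need) = 1 + 1 + 5 + 2 + 1 + 4 = 14.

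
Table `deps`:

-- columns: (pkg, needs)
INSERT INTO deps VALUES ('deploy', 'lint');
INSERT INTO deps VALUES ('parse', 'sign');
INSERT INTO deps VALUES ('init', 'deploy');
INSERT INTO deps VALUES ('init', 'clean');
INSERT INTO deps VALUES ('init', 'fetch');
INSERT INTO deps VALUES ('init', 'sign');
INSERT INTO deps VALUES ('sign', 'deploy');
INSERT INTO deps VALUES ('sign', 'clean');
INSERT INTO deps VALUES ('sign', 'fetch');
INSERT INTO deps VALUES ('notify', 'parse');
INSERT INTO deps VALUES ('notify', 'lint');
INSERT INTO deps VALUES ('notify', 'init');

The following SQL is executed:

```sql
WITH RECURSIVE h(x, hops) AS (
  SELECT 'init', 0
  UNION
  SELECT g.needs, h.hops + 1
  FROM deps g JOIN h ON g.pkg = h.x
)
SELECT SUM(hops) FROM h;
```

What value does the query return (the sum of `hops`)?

15

Base: (init, hops=0).
Iteration 1: edges from {init} -> (clean, hops=1), (deploy, hops=1), (fetch, hops=1), (sign, hops=1).
Iteration 2: edges from {clean,deploy,fetch,sign} -> (clean, hops=2), (deploy, hops=2), (fetch, hops=2), (lint, hops=2).
Iteration 3: edges from {clean,deploy,fetch,lint} -> (lint, hops=3).
Iteration 4: no outgoing edges from {lint}; recursion stops.
SUM(hops) = 0 + 1 + 1 + 1 + 1 + 2 + 2 + 2 + 2 + 3 = 15.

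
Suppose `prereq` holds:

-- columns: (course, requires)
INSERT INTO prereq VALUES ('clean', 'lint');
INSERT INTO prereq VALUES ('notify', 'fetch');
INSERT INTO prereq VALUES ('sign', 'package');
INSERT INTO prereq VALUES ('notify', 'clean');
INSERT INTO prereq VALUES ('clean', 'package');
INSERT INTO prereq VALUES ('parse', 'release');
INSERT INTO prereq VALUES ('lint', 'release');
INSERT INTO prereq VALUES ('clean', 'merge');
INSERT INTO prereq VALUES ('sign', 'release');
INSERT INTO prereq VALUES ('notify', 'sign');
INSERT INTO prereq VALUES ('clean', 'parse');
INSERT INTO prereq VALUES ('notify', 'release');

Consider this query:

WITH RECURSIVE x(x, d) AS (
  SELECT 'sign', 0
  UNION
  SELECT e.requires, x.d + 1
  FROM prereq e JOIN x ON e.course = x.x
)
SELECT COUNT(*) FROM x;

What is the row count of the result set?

3

Base: (sign, d=0).
Iteration 1: edges from {sign} -> (package, d=1), (release, d=1).
Iteration 2: no outgoing edges from {package,release}; recursion stops.
Total rows emitted: 3.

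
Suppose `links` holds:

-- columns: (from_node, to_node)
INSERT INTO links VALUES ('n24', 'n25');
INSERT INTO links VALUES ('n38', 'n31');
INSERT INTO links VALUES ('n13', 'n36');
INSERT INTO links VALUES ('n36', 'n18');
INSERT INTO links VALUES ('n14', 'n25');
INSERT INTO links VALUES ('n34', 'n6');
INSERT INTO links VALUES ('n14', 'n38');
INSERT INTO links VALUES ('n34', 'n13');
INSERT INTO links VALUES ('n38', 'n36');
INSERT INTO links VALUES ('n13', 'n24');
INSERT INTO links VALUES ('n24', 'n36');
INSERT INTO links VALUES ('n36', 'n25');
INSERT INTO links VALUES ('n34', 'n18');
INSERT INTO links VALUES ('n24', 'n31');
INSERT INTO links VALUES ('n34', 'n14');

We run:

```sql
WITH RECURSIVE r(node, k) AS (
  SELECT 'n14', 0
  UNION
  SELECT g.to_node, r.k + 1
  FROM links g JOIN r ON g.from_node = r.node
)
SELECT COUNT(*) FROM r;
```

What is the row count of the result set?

7

Base: (n14, k=0).
Iteration 1: edges from {n14} -> (n25, k=1), (n38, k=1).
Iteration 2: edges from {n25,n38} -> (n31, k=2), (n36, k=2).
Iteration 3: edges from {n31,n36} -> (n18, k=3), (n25, k=3).
Iteration 4: no outgoing edges from {n18,n25}; recursion stops.
Total rows emitted: 7.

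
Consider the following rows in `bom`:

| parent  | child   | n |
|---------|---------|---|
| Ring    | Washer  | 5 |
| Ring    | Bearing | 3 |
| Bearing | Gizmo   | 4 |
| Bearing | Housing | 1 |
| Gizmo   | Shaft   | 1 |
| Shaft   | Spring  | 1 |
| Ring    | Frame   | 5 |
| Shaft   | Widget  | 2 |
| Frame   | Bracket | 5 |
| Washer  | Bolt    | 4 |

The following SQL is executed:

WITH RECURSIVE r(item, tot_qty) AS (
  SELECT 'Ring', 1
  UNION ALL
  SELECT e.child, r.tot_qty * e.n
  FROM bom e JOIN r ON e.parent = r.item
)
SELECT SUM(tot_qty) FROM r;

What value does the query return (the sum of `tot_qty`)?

Base: (Ring, tot_qty=1).
Iteration 1: components of {Ring} -> Bearing = 1*3 = 3, Frame = 1*5 = 5, Washer = 1*5 = 5.
Iteration 2: components of {Bearing,Frame,Washer} -> Bolt = 5*4 = 20, Bracket = 5*5 = 25, Gizmo = 3*4 = 12, Housing = 3*1 = 3.
Iteration 3: components of {Bolt,Bracket,Gizmo,Housing} -> Shaft = 12*1 = 12.
Iteration 4: components of {Shaft} -> Spring = 12*1 = 12, Widget = 12*2 = 24.
Iteration 5: no further components; recursion stops.
SUM(tot_qty) = 1 + 5 + 3 + 5 + 20 + 12 + 3 + 25 + 12 + 12 + 24 = 122.

122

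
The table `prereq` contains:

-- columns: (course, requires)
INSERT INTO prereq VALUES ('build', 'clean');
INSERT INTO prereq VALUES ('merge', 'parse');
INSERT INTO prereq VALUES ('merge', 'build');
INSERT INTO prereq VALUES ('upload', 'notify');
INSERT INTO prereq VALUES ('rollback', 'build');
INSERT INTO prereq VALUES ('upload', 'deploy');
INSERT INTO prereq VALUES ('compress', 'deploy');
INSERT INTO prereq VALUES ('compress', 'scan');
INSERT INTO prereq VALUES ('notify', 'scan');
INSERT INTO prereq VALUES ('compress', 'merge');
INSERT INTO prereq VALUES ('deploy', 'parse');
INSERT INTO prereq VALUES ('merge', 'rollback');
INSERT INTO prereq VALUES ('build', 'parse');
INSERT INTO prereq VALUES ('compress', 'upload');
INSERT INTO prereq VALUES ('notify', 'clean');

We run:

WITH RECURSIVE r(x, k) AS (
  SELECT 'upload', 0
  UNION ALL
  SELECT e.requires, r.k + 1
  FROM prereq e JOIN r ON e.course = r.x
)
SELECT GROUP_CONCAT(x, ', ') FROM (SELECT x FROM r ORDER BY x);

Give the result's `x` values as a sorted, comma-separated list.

Base: (upload, k=0).
Iteration 1: edges from {upload} -> (deploy, k=1), (notify, k=1).
Iteration 2: edges from {deploy,notify} -> (clean, k=2), (parse, k=2), (scan, k=2).
Iteration 3: no outgoing edges from {clean,parse,scan}; recursion stops.

clean, deploy, notify, parse, scan, upload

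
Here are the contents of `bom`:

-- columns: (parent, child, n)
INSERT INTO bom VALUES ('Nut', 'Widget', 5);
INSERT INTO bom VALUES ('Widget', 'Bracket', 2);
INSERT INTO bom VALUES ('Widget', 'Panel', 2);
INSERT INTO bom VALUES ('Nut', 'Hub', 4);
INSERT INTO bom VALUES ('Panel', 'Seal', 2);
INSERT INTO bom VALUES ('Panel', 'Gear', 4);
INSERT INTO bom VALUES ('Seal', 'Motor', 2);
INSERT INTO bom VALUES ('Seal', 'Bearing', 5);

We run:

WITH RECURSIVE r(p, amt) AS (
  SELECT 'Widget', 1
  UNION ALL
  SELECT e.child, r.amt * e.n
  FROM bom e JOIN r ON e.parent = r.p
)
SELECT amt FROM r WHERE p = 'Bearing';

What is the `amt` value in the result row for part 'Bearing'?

20

Base: (Widget, amt=1).
Iteration 1: components of {Widget} -> Bracket = 1*2 = 2, Panel = 1*2 = 2.
Iteration 2: components of {Bracket,Panel} -> Gear = 2*4 = 8, Seal = 2*2 = 4.
Iteration 3: components of {Gear,Seal} -> Bearing = 4*5 = 20, Motor = 4*2 = 8.
Iteration 4: no further components; recursion stops.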